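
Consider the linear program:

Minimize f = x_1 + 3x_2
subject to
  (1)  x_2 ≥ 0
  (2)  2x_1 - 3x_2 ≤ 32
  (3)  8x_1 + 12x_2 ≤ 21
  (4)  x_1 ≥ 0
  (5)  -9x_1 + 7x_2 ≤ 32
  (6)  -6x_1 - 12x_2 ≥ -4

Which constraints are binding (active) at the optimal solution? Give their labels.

Extreme points and f = x_1 + 3x_2:
  (0, 0) → f = 0
  (2/3, 0) → f = 2/3
  (0, 1/3) → f = 1

The minimum is at (0, 0). Substituting into each constraint, equality holds for (1) and (4); the remaining constraints have slack.

(1) and (4)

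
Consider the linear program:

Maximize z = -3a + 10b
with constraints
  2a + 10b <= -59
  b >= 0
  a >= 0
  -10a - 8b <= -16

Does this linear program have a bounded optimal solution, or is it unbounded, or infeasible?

infeasible

The boundaries 2a + 10b = -59 and -10a - 8b = -16 meet at (158/21, -311/42), but that point violates b ≥ 0. Every candidate vertex is excluded by some other constraint, so the feasible region is empty.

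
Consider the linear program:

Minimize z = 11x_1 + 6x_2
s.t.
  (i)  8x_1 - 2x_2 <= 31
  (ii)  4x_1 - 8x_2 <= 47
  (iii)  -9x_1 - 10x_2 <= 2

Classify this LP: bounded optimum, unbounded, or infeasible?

unbounded

From the feasible point (153/49, -295/98), moving in the direction (-10, 9) keeps every constraint satisfied while z decreases without bound.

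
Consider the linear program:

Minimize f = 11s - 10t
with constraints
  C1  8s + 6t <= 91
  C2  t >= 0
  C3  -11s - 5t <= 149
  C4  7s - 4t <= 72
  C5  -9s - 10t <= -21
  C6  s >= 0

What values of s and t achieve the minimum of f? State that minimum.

Vertices and f = 11s - 10t:
  (398/37, 61/74) → f = 4073/37
  (0, 91/6) → f = -455/3
  (72/7, 0) → f = 792/7
  (7/3, 0) → f = 77/3
  (0, 21/10) → f = -21

The binding constraints are 8s + 6t = 91 and s = 0.
Solving simultaneously gives s = 0, t = 91/6.

s = 0, t = 91/6, minimum f = -455/3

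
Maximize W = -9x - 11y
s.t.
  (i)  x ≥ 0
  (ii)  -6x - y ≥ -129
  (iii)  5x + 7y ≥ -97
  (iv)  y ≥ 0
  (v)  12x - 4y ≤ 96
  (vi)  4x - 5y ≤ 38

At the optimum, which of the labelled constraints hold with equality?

Extreme points and W = -9x - 11y:
  (0, 129) → W = -1419
  (0, 0) → W = 0
  (17, 27) → W = -450
  (8, 0) → W = -72

The maximum is at (0, 0). Substituting into each constraint, equality holds for (i) and (iv); the remaining constraints have slack.

(i) and (iv)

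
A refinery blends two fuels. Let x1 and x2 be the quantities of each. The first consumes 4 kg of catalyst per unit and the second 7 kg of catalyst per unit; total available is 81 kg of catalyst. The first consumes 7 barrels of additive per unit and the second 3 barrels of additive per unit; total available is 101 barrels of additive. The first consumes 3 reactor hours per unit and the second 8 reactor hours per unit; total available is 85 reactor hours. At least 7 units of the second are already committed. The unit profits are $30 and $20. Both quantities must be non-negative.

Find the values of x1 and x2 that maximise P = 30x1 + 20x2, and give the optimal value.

x1 = 8, x2 = 7, maximum P = 380

Feasible corners and P = 30x1 + 20x2:
  (0, 85/8) → P = 425/2
  (0, 7) → P = 140
  (53/11, 97/11) → P = 3530/11
  (8, 7) → P = 380

The binding constraints are 4x1 + 7x2 = 81 and x2 = 7.
Solving simultaneously gives x1 = 8, x2 = 7.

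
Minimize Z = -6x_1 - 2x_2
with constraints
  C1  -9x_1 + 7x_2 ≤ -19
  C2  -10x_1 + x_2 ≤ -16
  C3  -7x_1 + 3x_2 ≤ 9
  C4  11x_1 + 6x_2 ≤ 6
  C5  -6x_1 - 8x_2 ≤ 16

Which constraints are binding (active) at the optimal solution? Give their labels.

Vertices and Z = -6x_1 - 2x_2:
  (102/71, -116/71) → Z = -380/71
  (56/43, -128/43) → Z = -80/43
  (36/13, -53/13) → Z = -110/13

The minimum is at (36/13, -53/13). Substituting into each constraint, equality holds for C4 and C5; the remaining constraints have slack.

C4 and C5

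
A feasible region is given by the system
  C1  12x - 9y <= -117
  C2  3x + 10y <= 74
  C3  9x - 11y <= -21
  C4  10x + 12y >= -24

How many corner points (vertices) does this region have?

The feasible vertices (each the meet of two boundaries and inside every other half-plane) are:
  (-24/7, 59/7)
  (-90/13, 49/13)
  (-141/8, 203/16)

3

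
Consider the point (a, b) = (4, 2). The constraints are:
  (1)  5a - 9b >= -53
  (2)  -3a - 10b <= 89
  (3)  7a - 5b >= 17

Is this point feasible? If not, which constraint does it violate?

(1): 2 ≥ -53 ✓
(2): -32 ≤ 89 ✓
(3): 18 ≥ 17 ✓

feasible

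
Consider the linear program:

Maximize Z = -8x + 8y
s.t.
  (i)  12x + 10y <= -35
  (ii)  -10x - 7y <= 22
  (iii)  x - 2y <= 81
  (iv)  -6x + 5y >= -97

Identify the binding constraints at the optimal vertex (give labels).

Vertices and Z = -8x + 8y:
  (25/16, -43/8) → Z = -111/2
  (53/8, -229/20) → Z = -723/5
  (569/92, -551/46) → Z = -3342/23

The maximum is at (25/16, -43/8). Substituting into each constraint, equality holds for (i) and (ii); the remaining constraints have slack.

(i) and (ii)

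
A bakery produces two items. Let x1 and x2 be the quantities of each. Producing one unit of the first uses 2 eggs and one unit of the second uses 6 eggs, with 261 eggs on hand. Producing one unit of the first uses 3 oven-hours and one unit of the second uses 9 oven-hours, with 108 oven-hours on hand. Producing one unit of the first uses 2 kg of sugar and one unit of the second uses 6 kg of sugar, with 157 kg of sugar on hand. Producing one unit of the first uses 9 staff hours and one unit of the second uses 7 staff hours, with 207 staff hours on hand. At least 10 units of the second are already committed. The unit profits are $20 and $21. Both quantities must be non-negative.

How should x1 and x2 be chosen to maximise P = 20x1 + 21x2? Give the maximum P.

Feasible corners and P = 20x1 + 21x2:
  (0, 12) → P = 252
  (0, 10) → P = 210
  (6, 10) → P = 330

x1 = 6, x2 = 10, maximum P = 330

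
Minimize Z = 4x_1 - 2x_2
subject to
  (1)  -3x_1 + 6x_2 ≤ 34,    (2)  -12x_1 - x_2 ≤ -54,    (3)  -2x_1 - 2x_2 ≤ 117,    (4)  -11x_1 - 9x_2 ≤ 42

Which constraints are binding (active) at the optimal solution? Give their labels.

Extreme points and Z = 4x_1 - 2x_2:
  (58/15, 38/5) → Z = 4/15
  (528/97, -1098/97) → Z = 4308/97
  (969/4, -1203/4) → Z = 3141/2
The feasible region is unbounded (it extends along (1, -1), (2, 1)), but Z strictly increases along every unbounded feasible direction, so there is no improving ray and the minimum is attained at a vertex.

The minimum is at (58/15, 38/5). Substituting into each constraint, equality holds for (1) and (2); the remaining constraints have slack.

(1) and (2)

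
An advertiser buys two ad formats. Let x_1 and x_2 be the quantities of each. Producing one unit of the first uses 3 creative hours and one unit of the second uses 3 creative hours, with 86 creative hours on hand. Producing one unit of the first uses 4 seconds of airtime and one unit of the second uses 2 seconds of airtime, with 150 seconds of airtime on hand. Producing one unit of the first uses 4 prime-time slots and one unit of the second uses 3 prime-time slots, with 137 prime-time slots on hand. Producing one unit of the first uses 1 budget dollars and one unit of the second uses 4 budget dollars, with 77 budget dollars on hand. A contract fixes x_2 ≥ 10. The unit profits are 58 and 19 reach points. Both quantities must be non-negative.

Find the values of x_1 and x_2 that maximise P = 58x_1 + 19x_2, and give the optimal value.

x_1 = 56/3, x_2 = 10, maximum P = 3818/3

The binding constraints are 3x_1 + 3x_2 = 86 and x_2 = 10.
Solving simultaneously gives x_1 = 56/3, x_2 = 10.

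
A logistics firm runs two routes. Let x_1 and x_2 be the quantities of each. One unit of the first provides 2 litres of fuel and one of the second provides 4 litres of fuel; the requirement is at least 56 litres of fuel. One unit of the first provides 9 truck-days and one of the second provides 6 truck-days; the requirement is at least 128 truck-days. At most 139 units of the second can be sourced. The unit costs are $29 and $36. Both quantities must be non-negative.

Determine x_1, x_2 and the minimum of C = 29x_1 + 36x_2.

x_1 = 22/3, x_2 = 31/3, minimum C = 1754/3

Extreme points and C = 29x_1 + 36x_2:
  (0, 64/3) → C = 768
  (0, 139) → C = 5004
  (28, 0) → C = 812
  (22/3, 31/3) → C = 1754/3
The feasible region is unbounded (it extends along (1, 0)), but C strictly increases along every unbounded feasible direction, so there is no improving ray and the minimum is attained at a vertex.

At the optimal vertex, 2x_1 + 4x_2 = 56 and 9x_1 + 6x_2 = 128.
Solving simultaneously gives x_1 = 22/3, x_2 = 31/3.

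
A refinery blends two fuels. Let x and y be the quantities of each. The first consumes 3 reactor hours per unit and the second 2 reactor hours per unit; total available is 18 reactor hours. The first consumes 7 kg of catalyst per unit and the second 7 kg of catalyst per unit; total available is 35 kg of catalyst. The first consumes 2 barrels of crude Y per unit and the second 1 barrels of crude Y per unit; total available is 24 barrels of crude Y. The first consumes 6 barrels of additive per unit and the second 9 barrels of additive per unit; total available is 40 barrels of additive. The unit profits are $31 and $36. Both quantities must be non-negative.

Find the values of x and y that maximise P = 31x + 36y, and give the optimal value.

Vertices and P = 31x + 36y:
  (0, 0) → P = 0
  (0, 40/9) → P = 160
  (5, 0) → P = 155
  (5/3, 10/3) → P = 515/3

The optimum lies where 7x + 7y = 35 and 6x + 9y = 40.
Solving simultaneously gives x = 5/3, y = 10/3.

x = 5/3, y = 10/3, maximum P = 515/3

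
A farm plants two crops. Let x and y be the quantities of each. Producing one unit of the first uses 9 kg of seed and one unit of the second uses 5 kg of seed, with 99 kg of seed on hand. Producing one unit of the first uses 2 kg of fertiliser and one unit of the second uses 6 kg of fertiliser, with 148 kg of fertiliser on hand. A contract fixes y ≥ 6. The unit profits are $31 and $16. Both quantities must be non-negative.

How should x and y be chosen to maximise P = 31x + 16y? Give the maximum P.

x = 23/3, y = 6, maximum P = 1001/3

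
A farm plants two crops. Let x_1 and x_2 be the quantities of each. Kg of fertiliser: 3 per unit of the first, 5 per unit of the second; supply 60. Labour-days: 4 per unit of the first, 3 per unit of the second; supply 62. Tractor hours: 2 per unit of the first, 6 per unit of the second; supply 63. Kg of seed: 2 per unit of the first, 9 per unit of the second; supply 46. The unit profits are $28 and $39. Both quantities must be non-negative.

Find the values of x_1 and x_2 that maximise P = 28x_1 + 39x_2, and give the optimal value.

Corner points and P = 28x_1 + 39x_2:
  (0, 0) → P = 0
  (0, 46/9) → P = 598/3
  (31/2, 0) → P = 434
  (14, 2) → P = 470

x_1 = 14, x_2 = 2, maximum P = 470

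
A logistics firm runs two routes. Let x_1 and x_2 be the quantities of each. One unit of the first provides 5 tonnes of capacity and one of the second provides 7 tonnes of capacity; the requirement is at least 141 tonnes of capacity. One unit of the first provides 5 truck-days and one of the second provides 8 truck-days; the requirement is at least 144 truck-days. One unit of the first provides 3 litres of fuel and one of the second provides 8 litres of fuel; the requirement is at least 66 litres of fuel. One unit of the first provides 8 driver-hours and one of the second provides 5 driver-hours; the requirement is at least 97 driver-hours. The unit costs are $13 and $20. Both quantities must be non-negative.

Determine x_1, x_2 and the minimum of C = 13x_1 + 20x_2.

Corner points and C = 13x_1 + 20x_2:
  (0, 141/7) → C = 2820/7
  (144/5, 0) → C = 1872/5
  (24, 3) → C = 372
The feasible region is unbounded (it extends along (0, 1), (1, 0)), but C strictly increases along every unbounded feasible direction, so there is no improving ray and the minimum is attained at a vertex.

x_1 = 24, x_2 = 3, minimum C = 372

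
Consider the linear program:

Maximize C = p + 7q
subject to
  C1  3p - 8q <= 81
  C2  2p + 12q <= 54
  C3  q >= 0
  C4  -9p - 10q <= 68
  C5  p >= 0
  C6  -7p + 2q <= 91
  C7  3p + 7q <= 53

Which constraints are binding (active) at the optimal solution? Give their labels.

Feasible corners and C = p + 7q:
  (0, 9/2) → C = 63/2
  (129/11, 28/11) → C = 325/11
  (0, 0) → C = 0
  (53/3, 0) → C = 53/3

The maximum is at (0, 9/2). Substituting into each constraint, equality holds for C2 and C5; the remaining constraints have slack.

C2 and C5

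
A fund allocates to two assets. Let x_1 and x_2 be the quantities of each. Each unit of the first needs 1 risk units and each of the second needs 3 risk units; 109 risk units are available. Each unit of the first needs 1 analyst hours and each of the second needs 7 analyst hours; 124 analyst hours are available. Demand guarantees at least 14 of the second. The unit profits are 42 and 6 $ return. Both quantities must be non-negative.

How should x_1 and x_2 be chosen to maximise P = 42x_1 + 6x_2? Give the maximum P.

x_1 = 26, x_2 = 14, maximum P = 1176

Feasible corners and P = 42x_1 + 6x_2:
  (0, 124/7) → P = 744/7
  (0, 14) → P = 84
  (26, 14) → P = 1176

The binding constraints are x_1 + 7x_2 = 124 and x_2 = 14.
Solving simultaneously gives x_1 = 26, x_2 = 14.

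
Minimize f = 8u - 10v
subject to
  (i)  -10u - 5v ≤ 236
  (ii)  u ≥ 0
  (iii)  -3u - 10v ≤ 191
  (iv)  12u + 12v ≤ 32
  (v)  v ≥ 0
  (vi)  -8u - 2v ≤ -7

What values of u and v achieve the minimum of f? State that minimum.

u = 5/18, v = 43/18, minimum f = -65/3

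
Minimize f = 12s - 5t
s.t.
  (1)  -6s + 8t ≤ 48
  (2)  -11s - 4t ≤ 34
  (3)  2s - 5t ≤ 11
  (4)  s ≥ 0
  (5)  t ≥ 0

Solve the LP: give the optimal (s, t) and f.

Corner points and f = 12s - 5t:
  (0, 6) → f = -30
  (11/2, 0) → f = 66
  (0, 0) → f = 0
The feasible region is unbounded (it extends along (5, 2), (4, 3)), but f strictly increases along every unbounded feasible direction, so there is no improving ray and the minimum is attained at a vertex.

At the optimal vertex, -6s + 8t = 48 and s = 0.
Solving simultaneously gives s = 0, t = 6.

s = 0, t = 6, minimum f = -30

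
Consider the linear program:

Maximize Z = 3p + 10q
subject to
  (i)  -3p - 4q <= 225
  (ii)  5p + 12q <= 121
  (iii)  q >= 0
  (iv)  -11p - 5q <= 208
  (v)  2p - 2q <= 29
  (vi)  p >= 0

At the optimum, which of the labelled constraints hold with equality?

Vertices and Z = 3p + 10q:
  (295/17, 97/34) → Z = 1370/17
  (0, 121/12) → Z = 605/6
  (29/2, 0) → Z = 87/2
  (0, 0) → Z = 0

The maximum is at (0, 121/12). Substituting into each constraint, equality holds for (ii) and (vi); the remaining constraints have slack.

(ii) and (vi)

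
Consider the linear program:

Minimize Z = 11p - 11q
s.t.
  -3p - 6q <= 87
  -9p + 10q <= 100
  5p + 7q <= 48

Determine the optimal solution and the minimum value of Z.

p = -35/2, q = -23/4, minimum Z = -517/4

Feasible corners and Z = 11p - 11q:
  (-35/2, -23/4) → Z = -517/4
  (299/3, -193/3) → Z = 1804
  (-220/113, 932/113) → Z = -12672/113

At the optimal vertex, -3p - 6q = 87 and -9p + 10q = 100.
Solving simultaneously gives p = -35/2, q = -23/4.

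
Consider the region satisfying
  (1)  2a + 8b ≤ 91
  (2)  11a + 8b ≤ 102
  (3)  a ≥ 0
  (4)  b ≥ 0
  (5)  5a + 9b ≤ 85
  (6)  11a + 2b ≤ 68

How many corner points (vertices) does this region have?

Intersecting each pair of boundary lines and keeping only the points that satisfy every inequality leaves:
  (238/59, 425/59)
  (170/33, 17/3)
  (0, 0)
  (0, 85/9)
  (68/11, 0)

5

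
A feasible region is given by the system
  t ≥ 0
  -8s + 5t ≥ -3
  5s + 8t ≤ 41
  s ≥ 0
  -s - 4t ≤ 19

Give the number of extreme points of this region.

Intersecting each pair of boundary lines and keeping only the points that satisfy every inequality leaves:
  (3/8, 0)
  (0, 0)
  (229/89, 313/89)
  (0, 41/8)

4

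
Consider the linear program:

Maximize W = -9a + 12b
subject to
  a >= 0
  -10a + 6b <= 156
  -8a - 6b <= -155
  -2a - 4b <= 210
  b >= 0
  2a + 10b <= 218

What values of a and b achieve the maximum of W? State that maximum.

Vertices and W = -9a + 12b:
  (155/8, 0) → W = -1395/8
  (121/34, 717/34) → W = 7515/34
  (109, 0) → W = -981

a = 121/34, b = 717/34, maximum W = 7515/34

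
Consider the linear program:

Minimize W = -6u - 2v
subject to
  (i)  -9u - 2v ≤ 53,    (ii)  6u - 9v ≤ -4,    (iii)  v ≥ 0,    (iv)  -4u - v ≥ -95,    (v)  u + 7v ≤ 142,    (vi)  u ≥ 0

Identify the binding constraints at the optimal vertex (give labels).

Vertices and W = -6u - 2v:
  (851/42, 293/21) → W = -3139/21
  (0, 4/9) → W = -8/9
  (523/27, 473/27) → W = -4084/27
  (0, 142/7) → W = -284/7

The minimum is at (523/27, 473/27). Substituting into each constraint, equality holds for (iv) and (v); the remaining constraints have slack.

(iv) and (v)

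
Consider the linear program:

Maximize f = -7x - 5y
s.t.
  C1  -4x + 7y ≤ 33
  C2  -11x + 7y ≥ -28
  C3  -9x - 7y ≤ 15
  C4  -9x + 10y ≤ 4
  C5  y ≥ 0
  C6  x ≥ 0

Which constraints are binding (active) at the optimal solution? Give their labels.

C5 and C6

Vertices and f = -7x - 5y:
  (308/47, 296/47) → f = -3636/47
  (28/11, 0) → f = -196/11
  (0, 2/5) → f = -2
  (0, 0) → f = 0

The maximum is at (0, 0). Substituting into each constraint, equality holds for C5 and C6; the remaining constraints have slack.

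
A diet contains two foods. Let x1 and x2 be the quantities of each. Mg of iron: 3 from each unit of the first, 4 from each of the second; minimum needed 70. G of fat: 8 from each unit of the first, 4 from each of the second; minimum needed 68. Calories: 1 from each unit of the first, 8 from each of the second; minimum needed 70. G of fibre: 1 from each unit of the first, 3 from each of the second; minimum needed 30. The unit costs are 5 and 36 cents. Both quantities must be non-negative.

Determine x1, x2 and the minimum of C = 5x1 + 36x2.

Feasible corners and C = 5x1 + 36x2:
  (0, 35/2) → C = 630
  (70, 0) → C = 350
  (14, 7) → C = 322
The feasible region is unbounded (it extends along (0, 1), (1, 0)), but C strictly increases along every unbounded feasible direction, so there is no improving ray and the minimum is attained at a vertex.

The optimum lies where 3x1 + 4x2 = 70 and x1 + 8x2 = 70.
Solving simultaneously gives x1 = 14, x2 = 7.

x1 = 14, x2 = 7, minimum C = 322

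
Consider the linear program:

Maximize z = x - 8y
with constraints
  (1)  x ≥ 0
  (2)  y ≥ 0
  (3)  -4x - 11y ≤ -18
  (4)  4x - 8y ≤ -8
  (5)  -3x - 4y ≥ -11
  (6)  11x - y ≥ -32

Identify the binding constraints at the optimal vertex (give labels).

(3) and (4)

Extreme points and z = x - 8y:
  (0, 18/11) → z = -144/11
  (0, 11/4) → z = -22
  (14/19, 26/19) → z = -194/19
  (7/5, 17/10) → z = -61/5

The maximum is at (14/19, 26/19). Substituting into each constraint, equality holds for (3) and (4); the remaining constraints have slack.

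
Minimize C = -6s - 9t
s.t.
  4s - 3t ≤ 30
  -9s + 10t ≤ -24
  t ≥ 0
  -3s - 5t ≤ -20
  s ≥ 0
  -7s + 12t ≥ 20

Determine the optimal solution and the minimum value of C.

The optimum lies where 4s - 3t = 30 and -9s + 10t = -24.
Solving simultaneously gives s = 228/13, t = 174/13.

s = 228/13, t = 174/13, minimum C = -2934/13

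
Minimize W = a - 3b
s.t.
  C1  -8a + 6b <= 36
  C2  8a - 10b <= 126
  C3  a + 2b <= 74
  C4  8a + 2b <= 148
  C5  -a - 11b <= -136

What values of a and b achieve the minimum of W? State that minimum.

Vertices and W = a - 3b:
  (51/4, 23) → W = -225/4
  (210/47, 562/47) → W = -1476/47
  (678/43, 470/43) → W = -732/43

The binding constraints are -8a + 6b = 36 and 8a + 2b = 148.
Solving simultaneously gives a = 51/4, b = 23.

a = 51/4, b = 23, minimum W = -225/4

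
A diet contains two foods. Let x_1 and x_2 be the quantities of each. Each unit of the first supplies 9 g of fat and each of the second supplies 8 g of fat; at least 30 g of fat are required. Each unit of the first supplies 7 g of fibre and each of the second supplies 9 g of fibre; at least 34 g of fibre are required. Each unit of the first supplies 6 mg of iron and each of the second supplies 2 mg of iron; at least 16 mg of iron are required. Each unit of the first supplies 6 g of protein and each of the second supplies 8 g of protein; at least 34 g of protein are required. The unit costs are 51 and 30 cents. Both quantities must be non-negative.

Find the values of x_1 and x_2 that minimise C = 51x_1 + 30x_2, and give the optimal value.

x_1 = 5/3, x_2 = 3, minimum C = 175

The feasible region is unbounded (it extends along (0, 1), (1, 0)), but C strictly increases along every unbounded feasible direction, so there is no improving ray and the minimum is attained at a vertex.

At the optimal vertex, 6x_1 + 2x_2 = 16 and 6x_1 + 8x_2 = 34.
Solving simultaneously gives x_1 = 5/3, x_2 = 3.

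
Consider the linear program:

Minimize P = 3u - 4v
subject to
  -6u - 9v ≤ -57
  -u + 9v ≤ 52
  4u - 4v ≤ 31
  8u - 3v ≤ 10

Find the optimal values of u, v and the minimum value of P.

Extreme points and P = 3u - 4v:
  (5/7, 41/7) → P = -149/7
  (29/10, 22/5) → P = -89/10
  (82/23, 142/23) → P = -14

u = 5/7, v = 41/7, minimum P = -149/7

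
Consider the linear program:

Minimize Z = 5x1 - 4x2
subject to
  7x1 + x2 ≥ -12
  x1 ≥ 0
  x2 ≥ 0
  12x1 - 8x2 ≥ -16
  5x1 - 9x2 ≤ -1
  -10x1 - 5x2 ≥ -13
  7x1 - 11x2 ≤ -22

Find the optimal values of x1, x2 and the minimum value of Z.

Feasible corners and Z = 5x1 - 4x2:
  (0, 2) → Z = -8
  (6/35, 79/35) → Z = -286/35
  (33/145, 311/145) → Z = -1079/145

x1 = 6/35, x2 = 79/35, minimum Z = -286/35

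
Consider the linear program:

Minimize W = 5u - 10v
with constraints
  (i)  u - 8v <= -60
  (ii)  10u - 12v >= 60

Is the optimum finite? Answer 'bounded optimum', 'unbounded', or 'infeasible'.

unbounded

From the feasible point (300/17, 165/17), moving in the direction (12, 10) keeps every constraint satisfied while W decreases without bound.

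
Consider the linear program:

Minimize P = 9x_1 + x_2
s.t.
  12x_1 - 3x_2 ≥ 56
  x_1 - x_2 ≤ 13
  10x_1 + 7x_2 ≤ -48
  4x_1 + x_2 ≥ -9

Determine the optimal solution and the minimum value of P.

x_1 = 17/9, x_2 = -100/9, minimum P = 53/9

The optimum lies where 12x_1 - 3x_2 = 56 and x_1 - x_2 = 13.
Solving simultaneously gives x_1 = 17/9, x_2 = -100/9.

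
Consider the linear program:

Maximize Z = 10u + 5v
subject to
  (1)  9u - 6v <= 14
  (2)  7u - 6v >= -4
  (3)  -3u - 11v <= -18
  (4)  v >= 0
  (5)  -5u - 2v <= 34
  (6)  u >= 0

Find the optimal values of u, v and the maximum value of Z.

u = 9, v = 67/6, maximum Z = 875/6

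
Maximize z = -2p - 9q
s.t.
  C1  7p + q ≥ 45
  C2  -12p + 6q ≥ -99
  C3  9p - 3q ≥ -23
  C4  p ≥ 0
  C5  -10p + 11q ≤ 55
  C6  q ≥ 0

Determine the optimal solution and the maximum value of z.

p = 45/7, q = 0, maximum z = -90/7

Vertices and z = -2p - 9q:
  (440/87, 835/87) → z = -8395/87
  (45/7, 0) → z = -90/7
  (473/24, 275/12) → z = -737/3
  (33/4, 0) → z = -33/2

The optimum lies where 7p + q = 45 and q = 0.
Solving simultaneously gives p = 45/7, q = 0.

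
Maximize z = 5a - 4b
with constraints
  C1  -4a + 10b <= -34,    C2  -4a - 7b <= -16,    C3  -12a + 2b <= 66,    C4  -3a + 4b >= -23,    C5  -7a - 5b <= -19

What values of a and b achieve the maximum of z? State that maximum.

The optimum lies where -4a + 10b = -34 and -3a + 4b = -23.
Solving simultaneously gives a = 47/7, b = -5/7.

a = 47/7, b = -5/7, maximum z = 255/7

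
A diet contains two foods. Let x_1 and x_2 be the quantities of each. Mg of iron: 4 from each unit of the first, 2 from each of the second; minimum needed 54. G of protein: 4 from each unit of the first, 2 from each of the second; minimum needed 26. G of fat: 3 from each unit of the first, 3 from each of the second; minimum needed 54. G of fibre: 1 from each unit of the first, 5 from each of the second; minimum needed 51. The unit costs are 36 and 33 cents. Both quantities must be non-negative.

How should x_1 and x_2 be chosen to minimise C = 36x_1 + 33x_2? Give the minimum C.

Vertices and C = 36x_1 + 33x_2:
  (0, 27) → C = 891
  (51, 0) → C = 1836
  (9, 9) → C = 621
  (39/4, 33/4) → C = 2493/4
The feasible region is unbounded (it extends along (0, 1), (1, 0)), but C strictly increases along every unbounded feasible direction, so there is no improving ray and the minimum is attained at a vertex.

At the optimal vertex, 4x_1 + 2x_2 = 54 and 3x_1 + 3x_2 = 54.
Solving simultaneously gives x_1 = 9, x_2 = 9.

x_1 = 9, x_2 = 9, minimum C = 621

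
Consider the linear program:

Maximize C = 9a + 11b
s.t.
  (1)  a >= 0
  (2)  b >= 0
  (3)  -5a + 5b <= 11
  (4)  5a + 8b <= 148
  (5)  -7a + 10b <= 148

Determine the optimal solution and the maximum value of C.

Extreme points and C = 9a + 11b:
  (0, 0) → C = 0
  (0, 11/5) → C = 121/5
  (148/5, 0) → C = 1332/5
  (652/65, 159/13) → C = 14613/65

At the optimal vertex, b = 0 and 5a + 8b = 148.
Solving simultaneously gives a = 148/5, b = 0.

a = 148/5, b = 0, maximum C = 1332/5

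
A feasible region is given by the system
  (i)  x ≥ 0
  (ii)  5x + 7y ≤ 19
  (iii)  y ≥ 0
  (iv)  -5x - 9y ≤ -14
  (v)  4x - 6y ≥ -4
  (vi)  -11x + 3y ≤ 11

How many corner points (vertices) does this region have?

4

The feasible vertices (each the meet of two boundaries and inside every other half-plane) are:
  (19/5, 0)
  (43/29, 48/29)
  (14/5, 0)
  (8/11, 38/33)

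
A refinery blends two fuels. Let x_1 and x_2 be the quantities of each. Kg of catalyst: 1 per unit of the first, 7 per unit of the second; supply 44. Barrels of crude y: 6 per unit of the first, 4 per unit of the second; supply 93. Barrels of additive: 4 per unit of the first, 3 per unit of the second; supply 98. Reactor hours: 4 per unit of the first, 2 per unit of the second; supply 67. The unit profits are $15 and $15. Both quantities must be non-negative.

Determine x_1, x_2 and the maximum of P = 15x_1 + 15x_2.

Feasible corners and P = 15x_1 + 15x_2:
  (0, 0) → P = 0
  (0, 44/7) → P = 660/7
  (31/2, 0) → P = 465/2
  (25/2, 9/2) → P = 255

x_1 = 25/2, x_2 = 9/2, maximum P = 255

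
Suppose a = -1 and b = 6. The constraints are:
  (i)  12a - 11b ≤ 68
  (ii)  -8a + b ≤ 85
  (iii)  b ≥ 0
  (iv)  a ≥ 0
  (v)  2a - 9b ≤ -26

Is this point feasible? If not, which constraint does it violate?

Constraint (iv): a = -1, which is not ≥ 0. All other constraints are satisfied.

not feasible — violates (iv)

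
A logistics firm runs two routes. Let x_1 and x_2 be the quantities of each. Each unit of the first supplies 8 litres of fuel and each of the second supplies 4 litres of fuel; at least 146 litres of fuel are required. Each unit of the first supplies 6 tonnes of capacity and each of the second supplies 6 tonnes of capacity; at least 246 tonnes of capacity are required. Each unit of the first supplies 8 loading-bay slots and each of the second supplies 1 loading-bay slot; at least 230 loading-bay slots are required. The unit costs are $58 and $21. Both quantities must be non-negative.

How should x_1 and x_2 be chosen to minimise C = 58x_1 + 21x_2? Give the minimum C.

x_1 = 27, x_2 = 14, minimum C = 1860

The feasible region is unbounded (it extends along (0, 1), (1, 0)), but C strictly increases along every unbounded feasible direction, so there is no improving ray and the minimum is attained at a vertex.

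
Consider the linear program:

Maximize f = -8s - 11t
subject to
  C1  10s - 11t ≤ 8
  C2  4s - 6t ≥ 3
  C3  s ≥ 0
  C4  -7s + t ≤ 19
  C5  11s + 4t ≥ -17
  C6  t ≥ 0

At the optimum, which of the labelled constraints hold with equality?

Extreme points and f = -8s - 11t:
  (15/16, 1/8) → f = -71/8
  (4/5, 0) → f = -32/5
  (3/4, 0) → f = -6

The maximum is at (3/4, 0). Substituting into each constraint, equality holds for C2 and C6; the remaining constraints have slack.

C2 and C6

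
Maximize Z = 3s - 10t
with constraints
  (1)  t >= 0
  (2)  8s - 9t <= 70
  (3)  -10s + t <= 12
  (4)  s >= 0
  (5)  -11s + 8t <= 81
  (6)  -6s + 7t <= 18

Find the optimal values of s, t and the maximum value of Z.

s = 35/4, t = 0, maximum Z = 105/4

Vertices and Z = 3s - 10t:
  (35/4, 0) → Z = 105/4
  (0, 0) → Z = 0
  (326, 282) → Z = -1842
  (0, 18/7) → Z = -180/7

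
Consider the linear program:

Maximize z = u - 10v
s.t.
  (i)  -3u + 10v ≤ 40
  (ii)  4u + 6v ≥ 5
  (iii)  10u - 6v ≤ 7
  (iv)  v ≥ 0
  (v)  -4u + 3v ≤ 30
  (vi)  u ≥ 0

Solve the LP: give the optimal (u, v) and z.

Feasible corners and z = u - 10v:
  (155/41, 421/82) → z = -1950/41
  (0, 4) → z = -40
  (6/7, 11/42) → z = -37/21
  (0, 5/6) → z = -25/3

The binding constraints are 4u + 6v = 5 and 10u - 6v = 7.
Solving simultaneously gives u = 6/7, v = 11/42.

u = 6/7, v = 11/42, maximum z = -37/21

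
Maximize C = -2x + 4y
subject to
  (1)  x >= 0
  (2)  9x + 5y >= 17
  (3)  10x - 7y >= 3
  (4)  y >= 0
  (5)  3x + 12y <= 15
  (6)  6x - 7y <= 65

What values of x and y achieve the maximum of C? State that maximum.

Extreme points and C = -2x + 4y:
  (17/9, 0) → C = -34/9
  (43/31, 28/31) → C = 26/31
  (5, 0) → C = -10

x = 43/31, y = 28/31, maximum C = 26/31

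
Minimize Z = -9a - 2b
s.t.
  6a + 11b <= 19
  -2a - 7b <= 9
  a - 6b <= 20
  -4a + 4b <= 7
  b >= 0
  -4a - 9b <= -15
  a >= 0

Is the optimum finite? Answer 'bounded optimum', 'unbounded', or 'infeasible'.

Vertices and Z = -9a - 2b:
  (3/5, 7/5) → Z = -41/5
  (0, 19/11) → Z = -38/11
  (0, 5/3) → Z = -10/3
The feasible region has finitely many vertices and no improving ray; the minimum is -41/5 at (3/5, 7/5).

bounded optimum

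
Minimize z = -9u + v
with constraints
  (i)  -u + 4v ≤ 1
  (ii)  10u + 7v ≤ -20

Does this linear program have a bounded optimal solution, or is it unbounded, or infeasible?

From the feasible point (-87/47, -10/47), moving in the direction (7, -10) keeps every constraint satisfied while z decreases without bound.

unbounded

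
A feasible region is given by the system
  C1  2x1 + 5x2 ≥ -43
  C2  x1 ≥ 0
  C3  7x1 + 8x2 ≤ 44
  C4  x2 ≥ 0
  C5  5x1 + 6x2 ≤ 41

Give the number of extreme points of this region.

Pairwise boundary intersections that survive every other constraint:
  (0, 11/2)
  (0, 0)
  (44/7, 0)

3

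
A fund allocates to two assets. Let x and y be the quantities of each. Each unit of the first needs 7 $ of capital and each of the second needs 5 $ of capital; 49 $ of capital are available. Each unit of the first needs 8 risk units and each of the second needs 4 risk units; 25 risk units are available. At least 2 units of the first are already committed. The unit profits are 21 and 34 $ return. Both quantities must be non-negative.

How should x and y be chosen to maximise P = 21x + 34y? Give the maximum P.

x = 2, y = 9/4, maximum P = 237/2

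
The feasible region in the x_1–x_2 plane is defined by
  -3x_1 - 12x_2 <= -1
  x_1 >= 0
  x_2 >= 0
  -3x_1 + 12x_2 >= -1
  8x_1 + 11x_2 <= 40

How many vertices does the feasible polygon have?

Intersecting each pair of boundary lines and keeping only the points that satisfy every inequality leaves:
  (0, 1/12)
  (1/3, 0)
  (0, 40/11)
  (491/129, 112/129)

4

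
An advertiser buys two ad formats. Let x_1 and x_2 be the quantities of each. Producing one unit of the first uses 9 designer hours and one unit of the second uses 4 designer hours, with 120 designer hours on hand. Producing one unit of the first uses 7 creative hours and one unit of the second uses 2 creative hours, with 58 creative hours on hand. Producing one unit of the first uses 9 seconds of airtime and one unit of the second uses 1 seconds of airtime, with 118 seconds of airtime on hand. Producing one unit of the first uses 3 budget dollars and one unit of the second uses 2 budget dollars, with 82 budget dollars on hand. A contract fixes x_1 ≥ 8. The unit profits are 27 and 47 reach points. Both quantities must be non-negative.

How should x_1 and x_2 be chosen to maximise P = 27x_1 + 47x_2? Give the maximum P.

Extreme points and P = 27x_1 + 47x_2:
  (58/7, 0) → P = 1566/7
  (8, 0) → P = 216
  (8, 1) → P = 263

x_1 = 8, x_2 = 1, maximum P = 263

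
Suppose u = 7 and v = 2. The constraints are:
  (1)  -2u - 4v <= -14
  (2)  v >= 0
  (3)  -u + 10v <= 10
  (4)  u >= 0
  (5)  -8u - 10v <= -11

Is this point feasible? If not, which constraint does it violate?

not feasible — violates (3)

Constraint (3): -u + 10v = 13, which is not ≤ 10. All other constraints are satisfied.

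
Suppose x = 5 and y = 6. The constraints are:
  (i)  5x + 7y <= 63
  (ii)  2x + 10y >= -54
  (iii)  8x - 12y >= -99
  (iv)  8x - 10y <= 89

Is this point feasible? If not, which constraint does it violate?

not feasible — violates (i)

Constraint (i): 5x + 7y = 67, which is not ≤ 63. All other constraints are satisfied.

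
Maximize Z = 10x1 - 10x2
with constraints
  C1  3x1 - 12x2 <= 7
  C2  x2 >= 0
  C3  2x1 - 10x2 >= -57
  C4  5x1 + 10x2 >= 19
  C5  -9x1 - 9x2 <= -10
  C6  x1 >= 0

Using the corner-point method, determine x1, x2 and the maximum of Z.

Feasible corners and Z = 10x1 - 10x2:
  (377/3, 185/6) → Z = 2845/3
  (149/45, 11/45) → Z = 92/3
  (0, 57/10) → Z = -57
  (0, 19/10) → Z = -19

x1 = 377/3, x2 = 185/6, maximum Z = 2845/3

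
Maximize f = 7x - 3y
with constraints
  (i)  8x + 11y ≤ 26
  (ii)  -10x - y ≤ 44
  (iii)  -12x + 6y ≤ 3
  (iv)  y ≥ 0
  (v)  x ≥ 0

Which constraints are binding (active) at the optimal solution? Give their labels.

(i) and (iv)

Feasible corners and f = 7x - 3y:
  (41/60, 28/15) → f = -49/60
  (13/4, 0) → f = 91/4
  (0, 1/2) → f = -3/2
  (0, 0) → f = 0

The maximum is at (13/4, 0). Substituting into each constraint, equality holds for (i) and (iv); the remaining constraints have slack.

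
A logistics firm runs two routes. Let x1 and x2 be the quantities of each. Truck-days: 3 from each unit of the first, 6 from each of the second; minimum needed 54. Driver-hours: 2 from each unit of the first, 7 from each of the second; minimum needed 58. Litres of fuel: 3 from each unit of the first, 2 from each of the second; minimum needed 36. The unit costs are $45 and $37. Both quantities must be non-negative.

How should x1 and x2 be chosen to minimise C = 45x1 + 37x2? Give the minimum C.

x1 = 8, x2 = 6, minimum C = 582

Vertices and C = 45x1 + 37x2:
  (0, 18) → C = 666
  (29, 0) → C = 1305
  (8, 6) → C = 582
The feasible region is unbounded (it extends along (0, 1), (1, 0)), but C strictly increases along every unbounded feasible direction, so there is no improving ray and the minimum is attained at a vertex.

The optimum lies where 2x1 + 7x2 = 58 and 3x1 + 2x2 = 36.
Solving simultaneously gives x1 = 8, x2 = 6.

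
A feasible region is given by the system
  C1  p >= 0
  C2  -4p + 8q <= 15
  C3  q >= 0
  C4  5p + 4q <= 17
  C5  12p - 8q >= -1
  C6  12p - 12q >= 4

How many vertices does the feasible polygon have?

3

Intersecting each pair of boundary lines and keeping only the points that satisfy every inequality leaves:
  (17/5, 0)
  (1/3, 0)
  (55/27, 46/27)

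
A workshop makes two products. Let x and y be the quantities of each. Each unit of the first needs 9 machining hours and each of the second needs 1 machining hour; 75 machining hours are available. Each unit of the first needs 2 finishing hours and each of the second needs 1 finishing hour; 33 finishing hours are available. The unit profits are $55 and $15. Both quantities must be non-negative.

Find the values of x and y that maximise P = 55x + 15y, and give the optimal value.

x = 6, y = 21, maximum P = 645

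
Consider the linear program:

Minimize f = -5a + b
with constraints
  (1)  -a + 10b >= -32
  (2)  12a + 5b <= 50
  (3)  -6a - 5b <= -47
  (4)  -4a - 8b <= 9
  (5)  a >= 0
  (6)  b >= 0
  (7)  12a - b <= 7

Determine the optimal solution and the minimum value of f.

a = 1/2, b = 44/5, minimum f = 63/10

Vertices and f = -5a + b:
  (1/2, 44/5) → f = 63/10
  (0, 10) → f = 10
  (0, 47/5) → f = 47/5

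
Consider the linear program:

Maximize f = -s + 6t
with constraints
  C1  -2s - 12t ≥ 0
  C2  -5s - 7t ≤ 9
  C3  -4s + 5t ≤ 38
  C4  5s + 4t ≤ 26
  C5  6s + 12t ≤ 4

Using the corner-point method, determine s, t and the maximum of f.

Feasible corners and f = -s + 6t:
  (-54/23, 9/23) → f = 108/23
  (1, -1/6) → f = -2
  (218/15, -35/3) → f = -1268/15
  (74/9, -34/9) → f = -278/9

s = -54/23, t = 9/23, maximum f = 108/23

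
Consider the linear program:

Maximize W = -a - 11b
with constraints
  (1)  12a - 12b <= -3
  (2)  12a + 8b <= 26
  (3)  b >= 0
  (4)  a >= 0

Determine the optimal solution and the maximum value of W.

Feasible corners and W = -a - 11b:
  (6/5, 29/20) → W = -343/20
  (0, 1/4) → W = -11/4
  (0, 13/4) → W = -143/4

The optimum lies where 12a - 12b = -3 and a = 0.
Solving simultaneously gives a = 0, b = 1/4.

a = 0, b = 1/4, maximum W = -11/4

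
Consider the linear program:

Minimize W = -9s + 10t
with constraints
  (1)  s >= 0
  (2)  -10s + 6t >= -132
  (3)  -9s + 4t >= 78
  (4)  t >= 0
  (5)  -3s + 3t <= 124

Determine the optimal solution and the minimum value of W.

Extreme points and W = -9s + 10t:
  (0, 39/2) → W = 195
  (0, 124/3) → W = 1240/3
  (262/15, 294/5) → W = 2154/5

The optimum lies where s = 0 and -9s + 4t = 78.
Solving simultaneously gives s = 0, t = 39/2.

s = 0, t = 39/2, minimum W = 195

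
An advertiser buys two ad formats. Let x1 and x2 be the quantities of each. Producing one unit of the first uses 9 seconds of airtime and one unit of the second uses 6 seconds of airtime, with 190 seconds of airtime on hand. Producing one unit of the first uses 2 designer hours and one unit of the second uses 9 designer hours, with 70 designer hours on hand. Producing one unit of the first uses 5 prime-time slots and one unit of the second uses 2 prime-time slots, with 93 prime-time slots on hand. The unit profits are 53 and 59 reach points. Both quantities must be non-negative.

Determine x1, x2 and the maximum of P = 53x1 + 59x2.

Feasible corners and P = 53x1 + 59x2:
  (0, 0) → P = 0
  (0, 70/9) → P = 4130/9
  (93/5, 0) → P = 4929/5
  (17, 4) → P = 1137

x1 = 17, x2 = 4, maximum P = 1137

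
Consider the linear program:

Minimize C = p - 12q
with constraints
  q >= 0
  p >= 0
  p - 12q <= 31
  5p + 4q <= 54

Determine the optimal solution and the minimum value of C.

p = 0, q = 27/2, minimum C = -162

Extreme points and C = p - 12q:
  (0, 0) → C = 0
  (54/5, 0) → C = 54/5
  (0, 27/2) → C = -162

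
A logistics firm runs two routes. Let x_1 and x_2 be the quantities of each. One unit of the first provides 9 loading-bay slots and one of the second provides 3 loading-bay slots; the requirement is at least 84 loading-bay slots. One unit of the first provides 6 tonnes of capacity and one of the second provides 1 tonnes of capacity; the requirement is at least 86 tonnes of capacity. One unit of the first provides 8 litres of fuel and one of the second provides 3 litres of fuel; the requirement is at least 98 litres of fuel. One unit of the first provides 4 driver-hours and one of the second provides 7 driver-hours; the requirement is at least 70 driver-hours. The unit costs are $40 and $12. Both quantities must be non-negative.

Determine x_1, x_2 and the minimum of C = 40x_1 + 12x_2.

x_1 = 14, x_2 = 2, minimum C = 584

Feasible corners and C = 40x_1 + 12x_2:
  (0, 86) → C = 1032
  (35/2, 0) → C = 700
  (14, 2) → C = 584
The feasible region is unbounded (it extends along (0, 1), (1, 0)), but C strictly increases along every unbounded feasible direction, so there is no improving ray and the minimum is attained at a vertex.

The optimum lies where 6x_1 + x_2 = 86 and 4x_1 + 7x_2 = 70.
Solving simultaneously gives x_1 = 14, x_2 = 2.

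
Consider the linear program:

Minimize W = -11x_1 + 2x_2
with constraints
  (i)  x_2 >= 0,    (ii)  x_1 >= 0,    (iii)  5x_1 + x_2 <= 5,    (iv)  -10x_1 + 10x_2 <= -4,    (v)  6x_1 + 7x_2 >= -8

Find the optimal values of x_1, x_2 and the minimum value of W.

The optimum lies where x_2 = 0 and 5x_1 + x_2 = 5.
Solving simultaneously gives x_1 = 1, x_2 = 0.

x_1 = 1, x_2 = 0, minimum W = -11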